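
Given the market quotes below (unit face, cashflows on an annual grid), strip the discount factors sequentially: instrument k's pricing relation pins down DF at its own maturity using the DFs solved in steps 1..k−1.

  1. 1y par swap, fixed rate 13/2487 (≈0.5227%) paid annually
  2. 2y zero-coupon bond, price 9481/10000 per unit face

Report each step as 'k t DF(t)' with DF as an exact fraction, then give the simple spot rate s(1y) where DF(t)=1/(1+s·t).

step 1 [1y] swap r/1=13/2487: DF=(1 − 13/2487·(0))/(1+13/2487) = 2487/2500 ≈ 0.994800
step 2 [2y] zero: DF = P = 9481/10000 ≈ 0.948100

1 1 2487/2500
2 2 9481/10000
s(1y) = (1/(2487/2500) − 1)/(1) = 13/2487 ≈ 0.5227%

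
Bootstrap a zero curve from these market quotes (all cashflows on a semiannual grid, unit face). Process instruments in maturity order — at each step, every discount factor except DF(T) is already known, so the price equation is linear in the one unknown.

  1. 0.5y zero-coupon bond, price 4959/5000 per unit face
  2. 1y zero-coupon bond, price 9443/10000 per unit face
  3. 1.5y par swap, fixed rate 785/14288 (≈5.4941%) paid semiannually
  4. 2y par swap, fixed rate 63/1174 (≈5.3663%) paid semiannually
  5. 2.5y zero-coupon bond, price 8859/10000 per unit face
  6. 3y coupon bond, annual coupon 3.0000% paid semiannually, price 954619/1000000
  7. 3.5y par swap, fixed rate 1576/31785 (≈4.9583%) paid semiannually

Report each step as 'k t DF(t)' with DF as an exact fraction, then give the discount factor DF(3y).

1 1/2 4959/5000
2 1 9443/10000
3 3/2 1843/2000
4 2 562/625
5 5/2 8859/10000
6 3 8719/10000
7 7/2 1053/1250
DF(3y) = 8719/10000 ≈ 0.871900

step 1 [0.5y] zero: DF = P = 4959/5000 ≈ 0.991800
step 2 [1y] zero: DF = P = 9443/10000 ≈ 0.944300
step 3 [1.5y] swap r/2=785/28576: DF=(1 − 785/28576·(0.991800+0.944300))/(1+785/28576) = 1843/2000 ≈ 0.921500
step 4 [2y] swap r/2=63/2348: DF=(1 − 63/2348·(0.991800+0.944300+0.921500))/(1+63/2348) = 562/625 ≈ 0.899200
step 5 [2.5y] zero: DF = P = 8859/10000 ≈ 0.885900
step 6 [3y] bond c/2=3/200: DF=(954619/1000000 − 3/200·(0.991800+0.944300+0.921500+0.899200+0.885900))/(1+3/200) = 8719/10000 ≈ 0.871900
step 7 [3.5y] swap r/2=788/31785: DF=(1 − 788/31785·(0.991800+0.944300+0.921500+0.899200+0.885900+0.871900))/(1+788/31785) = 1053/1250 ≈ 0.842400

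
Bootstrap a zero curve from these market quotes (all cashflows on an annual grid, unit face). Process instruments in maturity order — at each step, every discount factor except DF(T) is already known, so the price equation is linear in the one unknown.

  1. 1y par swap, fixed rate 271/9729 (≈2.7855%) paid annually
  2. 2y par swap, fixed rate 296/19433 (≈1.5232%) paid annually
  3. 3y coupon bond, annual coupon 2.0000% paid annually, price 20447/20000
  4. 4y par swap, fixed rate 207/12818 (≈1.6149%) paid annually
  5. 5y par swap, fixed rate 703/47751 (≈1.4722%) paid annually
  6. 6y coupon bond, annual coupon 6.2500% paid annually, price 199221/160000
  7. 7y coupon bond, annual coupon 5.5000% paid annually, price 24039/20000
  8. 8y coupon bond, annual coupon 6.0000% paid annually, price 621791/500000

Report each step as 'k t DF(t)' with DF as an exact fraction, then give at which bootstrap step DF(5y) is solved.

step 1 [1y] swap r/1=271/9729: DF=(1 − 271/9729·(0))/(1+271/9729) = 9729/10000 ≈ 0.972900
step 2 [2y] swap r/1=296/19433: DF=(1 − 296/19433·(0.972900))/(1+296/19433) = 1213/1250 ≈ 0.970400
step 3 [3y] bond c/1=1/50: DF=(20447/20000 − 1/50·(0.972900+0.970400))/(1+1/50) = 4821/5000 ≈ 0.964200
step 4 [4y] swap r/1=207/12818: DF=(1 − 207/12818·(0.972900+0.970400+0.964200))/(1+207/12818) = 9379/10000 ≈ 0.937900
step 5 [5y] swap r/1=703/47751: DF=(1 − 703/47751·(0.972900+0.970400+0.964200+0.937900))/(1+703/47751) = 9297/10000 ≈ 0.929700
step 6 [6y] bond c/1=1/16: DF=(199221/160000 − 1/16·(0.972900+0.970400+0.964200+0.937900+0.929700))/(1+1/16) = 891/1000 ≈ 0.891000
step 7 [7y] bond c/1=11/200: DF=(24039/20000 − 11/200·(0.972900+0.970400+0.964200+0.937900+0.929700+0.891000))/(1+11/200) = 8439/10000 ≈ 0.843900
step 8 [8y] bond c/1=3/50: DF=(621791/500000 − 3/50·(0.972900+0.970400+0.964200+0.937900+0.929700+0.891000+0.843900))/(1+3/50) = 8047/10000 ≈ 0.804700

1 1 9729/10000
2 2 1213/1250
3 3 4821/5000
4 4 9379/10000
5 5 9297/10000
6 6 891/1000
7 7 8439/10000
8 8 8047/10000
DF(5y) is solved at step 5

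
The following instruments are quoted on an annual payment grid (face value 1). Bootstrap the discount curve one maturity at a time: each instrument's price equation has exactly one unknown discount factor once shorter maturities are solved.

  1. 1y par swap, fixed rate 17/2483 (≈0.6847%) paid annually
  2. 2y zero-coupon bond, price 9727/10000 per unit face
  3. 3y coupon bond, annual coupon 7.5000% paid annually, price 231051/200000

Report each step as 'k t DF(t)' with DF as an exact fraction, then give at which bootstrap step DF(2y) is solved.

step 1 [1y] swap r/1=17/2483: DF=(1 − 17/2483·(0))/(1+17/2483) = 2483/2500 ≈ 0.993200
step 2 [2y] zero: DF = P = 9727/10000 ≈ 0.972700
step 3 [3y] bond c/1=3/40: DF=(231051/200000 − 3/40·(0.993200+0.972700))/(1+3/40) = 15/16 ≈ 0.937500

1 1 2483/2500
2 2 9727/10000
3 3 15/16
DF(2y) is solved at step 2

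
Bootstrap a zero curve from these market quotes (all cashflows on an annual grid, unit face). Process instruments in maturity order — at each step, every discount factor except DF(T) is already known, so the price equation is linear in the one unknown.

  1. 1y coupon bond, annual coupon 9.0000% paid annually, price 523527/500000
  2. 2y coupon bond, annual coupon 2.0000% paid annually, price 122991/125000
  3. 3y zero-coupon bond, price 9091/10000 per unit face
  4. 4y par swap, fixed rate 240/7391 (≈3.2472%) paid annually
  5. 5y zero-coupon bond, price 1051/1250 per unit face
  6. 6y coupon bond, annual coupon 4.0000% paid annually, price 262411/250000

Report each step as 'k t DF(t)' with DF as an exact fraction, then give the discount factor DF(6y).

1 1 4803/5000
2 2 4729/5000
3 3 9091/10000
4 4 22/25
5 5 1051/1250
6 6 2087/2500
DF(6y) = 2087/2500 ≈ 0.834800

step 1 [1y] bond c/1=9/100: DF=(523527/500000 − 9/100·(0))/(1+9/100) = 4803/5000 ≈ 0.960600
step 2 [2y] bond c/1=1/50: DF=(122991/125000 − 1/50·(0.960600))/(1+1/50) = 4729/5000 ≈ 0.945800
step 3 [3y] zero: DF = P = 9091/10000 ≈ 0.909100
step 4 [4y] swap r/1=240/7391: DF=(1 − 240/7391·(0.960600+0.945800+0.909100))/(1+240/7391) = 22/25 ≈ 0.880000
step 5 [5y] zero: DF = P = 1051/1250 ≈ 0.840800
step 6 [6y] bond c/1=1/25: DF=(262411/250000 − 1/25·(0.960600+0.945800+0.909100+0.880000+0.840800))/(1+1/25) = 2087/2500 ≈ 0.834800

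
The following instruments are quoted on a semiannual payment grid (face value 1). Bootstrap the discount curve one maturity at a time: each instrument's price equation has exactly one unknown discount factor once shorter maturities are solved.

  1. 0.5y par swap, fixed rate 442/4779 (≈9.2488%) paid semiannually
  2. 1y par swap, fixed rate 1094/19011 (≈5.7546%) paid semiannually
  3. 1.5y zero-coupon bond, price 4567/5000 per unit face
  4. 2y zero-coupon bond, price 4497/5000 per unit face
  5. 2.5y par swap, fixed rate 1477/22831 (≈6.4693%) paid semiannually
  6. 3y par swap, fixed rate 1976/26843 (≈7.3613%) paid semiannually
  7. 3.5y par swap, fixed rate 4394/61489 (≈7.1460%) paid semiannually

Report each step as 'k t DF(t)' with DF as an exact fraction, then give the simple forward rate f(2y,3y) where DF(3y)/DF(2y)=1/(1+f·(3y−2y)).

1 1/2 4779/5000
2 1 9453/10000
3 3/2 4567/5000
4 2 4497/5000
5 5/2 8523/10000
6 3 1003/1250
7 7/2 7803/10000
f(2y,3y) = ((4497/5000)/(1003/1250) − 1)/(1) = 485/4012 ≈ 12.0887%

step 1 [0.5y] swap r/2=221/4779: DF=(1 − 221/4779·(0))/(1+221/4779) = 4779/5000 ≈ 0.955800
step 2 [1y] swap r/2=547/19011: DF=(1 − 547/19011·(0.955800))/(1+547/19011) = 9453/10000 ≈ 0.945300
step 3 [1.5y] zero: DF = P = 4567/5000 ≈ 0.913400
step 4 [2y] zero: DF = P = 4497/5000 ≈ 0.899400
step 5 [2.5y] swap r/2=1477/45662: DF=(1 − 1477/45662·(0.955800+0.945300+0.913400+0.899400))/(1+1477/45662) = 8523/10000 ≈ 0.852300
step 6 [3y] swap r/2=988/26843: DF=(1 − 988/26843·(0.955800+0.945300+0.913400+0.899400+0.852300))/(1+988/26843) = 1003/1250 ≈ 0.802400
step 7 [3.5y] swap r/2=2197/61489: DF=(1 − 2197/61489·(0.955800+0.945300+0.913400+0.899400+0.852300+0.802400))/(1+2197/61489) = 7803/10000 ≈ 0.780300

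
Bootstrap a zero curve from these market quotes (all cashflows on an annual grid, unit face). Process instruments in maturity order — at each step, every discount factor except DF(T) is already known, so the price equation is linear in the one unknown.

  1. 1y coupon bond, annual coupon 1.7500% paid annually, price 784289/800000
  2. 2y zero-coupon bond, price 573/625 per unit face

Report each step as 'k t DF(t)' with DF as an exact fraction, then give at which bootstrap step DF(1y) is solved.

1 1 1927/2000
2 2 573/625
DF(1y) is solved at step 1

step 1 [1y] bond c/1=7/400: DF=(784289/800000 − 7/400·(0))/(1+7/400) = 1927/2000 ≈ 0.963500
step 2 [2y] zero: DF = P = 573/625 ≈ 0.916800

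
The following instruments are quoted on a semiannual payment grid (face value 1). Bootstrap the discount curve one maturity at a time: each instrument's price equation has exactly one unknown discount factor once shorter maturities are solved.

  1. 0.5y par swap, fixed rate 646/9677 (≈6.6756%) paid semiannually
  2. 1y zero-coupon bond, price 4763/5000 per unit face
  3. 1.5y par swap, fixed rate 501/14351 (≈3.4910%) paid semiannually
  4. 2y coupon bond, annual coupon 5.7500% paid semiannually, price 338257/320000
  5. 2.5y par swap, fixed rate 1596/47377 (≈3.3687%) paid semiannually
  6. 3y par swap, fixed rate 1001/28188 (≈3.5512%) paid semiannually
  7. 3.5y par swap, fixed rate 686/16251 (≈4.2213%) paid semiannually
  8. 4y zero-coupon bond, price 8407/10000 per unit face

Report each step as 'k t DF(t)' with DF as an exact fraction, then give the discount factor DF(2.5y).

1 1/2 9677/10000
2 1 4763/5000
3 3/2 9499/10000
4 2 9473/10000
5 5/2 4601/5000
6 3 8999/10000
7 7/2 2157/2500
8 4 8407/10000
DF(2.5y) = 4601/5000 ≈ 0.920200

step 1 [0.5y] swap r/2=323/9677: DF=(1 − 323/9677·(0))/(1+323/9677) = 9677/10000 ≈ 0.967700
step 2 [1y] zero: DF = P = 4763/5000 ≈ 0.952600
step 3 [1.5y] swap r/2=501/28702: DF=(1 − 501/28702·(0.967700+0.952600))/(1+501/28702) = 9499/10000 ≈ 0.949900
step 4 [2y] bond c/2=23/800: DF=(338257/320000 − 23/800·(0.967700+0.952600+0.949900))/(1+23/800) = 9473/10000 ≈ 0.947300
step 5 [2.5y] swap r/2=798/47377: DF=(1 − 798/47377·(0.967700+0.952600+0.949900+0.947300))/(1+798/47377) = 4601/5000 ≈ 0.920200
step 6 [3y] swap r/2=1001/56376: DF=(1 − 1001/56376·(0.967700+0.952600+0.949900+0.947300+0.920200))/(1+1001/56376) = 8999/10000 ≈ 0.899900
step 7 [3.5y] swap r/2=343/16251: DF=(1 − 343/16251·(0.967700+0.952600+0.949900+0.947300+0.920200+0.899900))/(1+343/16251) = 2157/2500 ≈ 0.862800
step 8 [4y] zero: DF = P = 8407/10000 ≈ 0.840700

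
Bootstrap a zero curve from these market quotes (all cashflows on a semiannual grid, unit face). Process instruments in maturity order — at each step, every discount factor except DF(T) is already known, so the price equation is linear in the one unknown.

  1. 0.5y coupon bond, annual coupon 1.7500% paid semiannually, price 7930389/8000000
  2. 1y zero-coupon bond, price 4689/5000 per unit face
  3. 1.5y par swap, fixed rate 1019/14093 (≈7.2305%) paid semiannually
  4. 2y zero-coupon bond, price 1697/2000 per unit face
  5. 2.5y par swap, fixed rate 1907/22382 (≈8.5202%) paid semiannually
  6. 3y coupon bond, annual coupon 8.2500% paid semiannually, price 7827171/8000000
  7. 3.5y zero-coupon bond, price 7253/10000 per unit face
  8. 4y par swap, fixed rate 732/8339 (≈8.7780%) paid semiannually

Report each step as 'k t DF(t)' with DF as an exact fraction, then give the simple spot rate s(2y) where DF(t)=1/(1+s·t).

1 1/2 9827/10000
2 1 4689/5000
3 3/2 8981/10000
4 2 1697/2000
5 5/2 8093/10000
6 3 7623/10000
7 7/2 7253/10000
8 4 442/625
s(2y) = (1/(1697/2000) − 1)/(2) = 303/3394 ≈ 8.9275%

step 1 [0.5y] bond c/2=7/800: DF=(7930389/8000000 − 7/800·(0))/(1+7/800) = 9827/10000 ≈ 0.982700
step 2 [1y] zero: DF = P = 4689/5000 ≈ 0.937800
step 3 [1.5y] swap r/2=1019/28186: DF=(1 − 1019/28186·(0.982700+0.937800))/(1+1019/28186) = 8981/10000 ≈ 0.898100
step 4 [2y] zero: DF = P = 1697/2000 ≈ 0.848500
step 5 [2.5y] swap r/2=1907/44764: DF=(1 − 1907/44764·(0.982700+0.937800+0.898100+0.848500))/(1+1907/44764) = 8093/10000 ≈ 0.809300
step 6 [3y] bond c/2=33/800: DF=(7827171/8000000 − 33/800·(0.982700+0.937800+0.898100+0.848500+0.809300))/(1+33/800) = 7623/10000 ≈ 0.762300
step 7 [3.5y] zero: DF = P = 7253/10000 ≈ 0.725300
step 8 [4y] swap r/2=366/8339: DF=(1 − 366/8339·(0.982700+0.937800+0.898100+0.848500+0.809300+0.762300+0.725300))/(1+366/8339) = 442/625 ≈ 0.707200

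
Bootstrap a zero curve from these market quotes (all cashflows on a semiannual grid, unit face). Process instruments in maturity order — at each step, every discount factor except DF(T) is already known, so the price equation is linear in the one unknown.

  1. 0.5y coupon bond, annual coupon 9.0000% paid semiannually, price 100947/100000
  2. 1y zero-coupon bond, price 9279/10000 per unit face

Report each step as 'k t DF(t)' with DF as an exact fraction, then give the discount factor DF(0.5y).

step 1 [0.5y] bond c/2=9/200: DF=(100947/100000 − 9/200·(0))/(1+9/200) = 483/500 ≈ 0.966000
step 2 [1y] zero: DF = P = 9279/10000 ≈ 0.927900

1 1/2 483/500
2 1 9279/10000
DF(0.5y) = 483/500 ≈ 0.966000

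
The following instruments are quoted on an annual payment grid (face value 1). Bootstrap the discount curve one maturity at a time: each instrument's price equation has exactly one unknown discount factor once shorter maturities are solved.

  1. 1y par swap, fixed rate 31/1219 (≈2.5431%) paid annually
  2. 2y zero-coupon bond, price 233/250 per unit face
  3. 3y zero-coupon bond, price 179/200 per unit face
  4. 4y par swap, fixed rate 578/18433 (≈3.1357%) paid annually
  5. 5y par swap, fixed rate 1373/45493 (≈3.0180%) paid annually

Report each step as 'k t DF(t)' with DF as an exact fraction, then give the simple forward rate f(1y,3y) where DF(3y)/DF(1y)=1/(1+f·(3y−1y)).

1 1 1219/1250
2 2 233/250
3 3 179/200
4 4 2211/2500
5 5 8627/10000
f(1y,3y) = ((1219/1250)/(179/200) − 1)/(2) = 401/8950 ≈ 4.4804%

step 1 [1y] swap r/1=31/1219: DF=(1 − 31/1219·(0))/(1+31/1219) = 1219/1250 ≈ 0.975200
step 2 [2y] zero: DF = P = 233/250 ≈ 0.932000
step 3 [3y] zero: DF = P = 179/200 ≈ 0.895000
step 4 [4y] swap r/1=578/18433: DF=(1 − 578/18433·(0.975200+0.932000+0.895000))/(1+578/18433) = 2211/2500 ≈ 0.884400
step 5 [5y] swap r/1=1373/45493: DF=(1 − 1373/45493·(0.975200+0.932000+0.895000+0.884400))/(1+1373/45493) = 8627/10000 ≈ 0.862700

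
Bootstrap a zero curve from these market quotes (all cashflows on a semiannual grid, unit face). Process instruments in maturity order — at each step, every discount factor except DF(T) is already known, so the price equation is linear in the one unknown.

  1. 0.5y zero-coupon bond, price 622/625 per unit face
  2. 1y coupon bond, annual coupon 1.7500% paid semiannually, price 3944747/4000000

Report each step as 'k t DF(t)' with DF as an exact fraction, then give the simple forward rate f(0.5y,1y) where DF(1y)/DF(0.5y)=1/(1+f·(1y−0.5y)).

1 1/2 622/625
2 1 969/1000
f(0.5y,1y) = ((622/625)/(969/1000) − 1)/(1/2) = 262/4845 ≈ 5.4076%

step 1 [0.5y] zero: DF = P = 622/625 ≈ 0.995200
step 2 [1y] bond c/2=7/800: DF=(3944747/4000000 − 7/800·(0.995200))/(1+7/800) = 969/1000 ≈ 0.969000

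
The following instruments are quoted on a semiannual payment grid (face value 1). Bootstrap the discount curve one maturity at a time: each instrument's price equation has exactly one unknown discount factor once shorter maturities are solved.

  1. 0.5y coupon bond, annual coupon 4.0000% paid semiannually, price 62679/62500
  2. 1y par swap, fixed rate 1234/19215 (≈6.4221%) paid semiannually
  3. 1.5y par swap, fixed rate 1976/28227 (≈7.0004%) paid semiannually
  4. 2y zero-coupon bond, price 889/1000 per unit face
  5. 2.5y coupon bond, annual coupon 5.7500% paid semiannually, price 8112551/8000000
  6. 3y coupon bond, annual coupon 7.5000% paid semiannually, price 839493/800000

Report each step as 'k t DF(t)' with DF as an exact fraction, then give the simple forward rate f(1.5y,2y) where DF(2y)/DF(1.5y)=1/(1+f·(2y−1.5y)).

1 1/2 1229/1250
2 1 9383/10000
3 3/2 2253/2500
4 2 889/1000
5 5/2 441/500
6 3 4227/5000
f(1.5y,2y) = ((2253/2500)/(889/1000) − 1)/(1/2) = 122/4445 ≈ 2.7447%

step 1 [0.5y] bond c/2=1/50: DF=(62679/62500 − 1/50·(0))/(1+1/50) = 1229/1250 ≈ 0.983200
step 2 [1y] swap r/2=617/19215: DF=(1 − 617/19215·(0.983200))/(1+617/19215) = 9383/10000 ≈ 0.938300
step 3 [1.5y] swap r/2=988/28227: DF=(1 − 988/28227·(0.983200+0.938300))/(1+988/28227) = 2253/2500 ≈ 0.901200
step 4 [2y] zero: DF = P = 889/1000 ≈ 0.889000
step 5 [2.5y] bond c/2=23/800: DF=(8112551/8000000 − 23/800·(0.983200+0.938300+0.901200+0.889000))/(1+23/800) = 441/500 ≈ 0.882000
step 6 [3y] bond c/2=3/80: DF=(839493/800000 − 3/80·(0.983200+0.938300+0.901200+0.889000+0.882000))/(1+3/80) = 4227/5000 ≈ 0.845400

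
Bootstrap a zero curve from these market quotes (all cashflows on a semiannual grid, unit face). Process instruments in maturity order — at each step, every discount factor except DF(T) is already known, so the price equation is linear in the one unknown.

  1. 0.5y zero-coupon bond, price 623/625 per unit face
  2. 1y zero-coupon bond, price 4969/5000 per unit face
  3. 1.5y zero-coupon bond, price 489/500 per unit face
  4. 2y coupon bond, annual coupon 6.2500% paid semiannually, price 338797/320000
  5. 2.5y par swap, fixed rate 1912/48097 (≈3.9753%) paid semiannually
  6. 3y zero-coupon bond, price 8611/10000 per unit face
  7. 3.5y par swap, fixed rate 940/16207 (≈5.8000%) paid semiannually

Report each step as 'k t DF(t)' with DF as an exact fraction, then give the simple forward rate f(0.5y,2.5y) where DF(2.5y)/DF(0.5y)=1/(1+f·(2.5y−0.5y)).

1 1/2 623/625
2 1 4969/5000
3 3/2 489/500
4 2 9367/10000
5 5/2 2261/2500
6 3 8611/10000
7 7/2 203/250
f(0.5y,2.5y) = ((623/625)/(2261/2500) − 1)/(2) = 33/646 ≈ 5.1084%

step 1 [0.5y] zero: DF = P = 623/625 ≈ 0.996800
step 2 [1y] zero: DF = P = 4969/5000 ≈ 0.993800
step 3 [1.5y] zero: DF = P = 489/500 ≈ 0.978000
step 4 [2y] bond c/2=1/32: DF=(338797/320000 − 1/32·(0.996800+0.993800+0.978000))/(1+1/32) = 9367/10000 ≈ 0.936700
step 5 [2.5y] swap r/2=956/48097: DF=(1 − 956/48097·(0.996800+0.993800+0.978000+0.936700))/(1+956/48097) = 2261/2500 ≈ 0.904400
step 6 [3y] zero: DF = P = 8611/10000 ≈ 0.861100
step 7 [3.5y] swap r/2=470/16207: DF=(1 − 470/16207·(0.996800+0.993800+0.978000+0.936700+0.904400+0.861100))/(1+470/16207) = 203/250 ≈ 0.812000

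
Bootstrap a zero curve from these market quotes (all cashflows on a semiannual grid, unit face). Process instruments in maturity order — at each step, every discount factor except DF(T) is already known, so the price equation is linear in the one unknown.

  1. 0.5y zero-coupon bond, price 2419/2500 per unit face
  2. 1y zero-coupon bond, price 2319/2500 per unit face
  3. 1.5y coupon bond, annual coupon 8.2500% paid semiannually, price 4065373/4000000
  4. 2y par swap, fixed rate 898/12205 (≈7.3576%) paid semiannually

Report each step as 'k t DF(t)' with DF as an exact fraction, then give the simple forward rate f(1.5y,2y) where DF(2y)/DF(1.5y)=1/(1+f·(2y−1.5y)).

1 1/2 2419/2500
2 1 2319/2500
3 3/2 901/1000
4 2 8653/10000
f(1.5y,2y) = ((901/1000)/(8653/10000) − 1)/(1/2) = 42/509 ≈ 8.2515%

step 1 [0.5y] zero: DF = P = 2419/2500 ≈ 0.967600
step 2 [1y] zero: DF = P = 2319/2500 ≈ 0.927600
step 3 [1.5y] bond c/2=33/800: DF=(4065373/4000000 − 33/800·(0.967600+0.927600))/(1+33/800) = 901/1000 ≈ 0.901000
step 4 [2y] swap r/2=449/12205: DF=(1 − 449/12205·(0.967600+0.927600+0.901000))/(1+449/12205) = 8653/10000 ≈ 0.865300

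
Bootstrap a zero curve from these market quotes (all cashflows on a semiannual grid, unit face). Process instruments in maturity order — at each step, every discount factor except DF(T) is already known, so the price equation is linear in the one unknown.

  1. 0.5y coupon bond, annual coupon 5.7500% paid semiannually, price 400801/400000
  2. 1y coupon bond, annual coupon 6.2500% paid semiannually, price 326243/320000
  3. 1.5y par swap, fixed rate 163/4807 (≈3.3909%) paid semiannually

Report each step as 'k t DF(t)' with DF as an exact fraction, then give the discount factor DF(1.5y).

1 1/2 487/500
2 1 9591/10000
3 3/2 9511/10000
DF(1.5y) = 9511/10000 ≈ 0.951100

step 1 [0.5y] bond c/2=23/800: DF=(400801/400000 − 23/800·(0))/(1+23/800) = 487/500 ≈ 0.974000
step 2 [1y] bond c/2=1/32: DF=(326243/320000 − 1/32·(0.974000))/(1+1/32) = 9591/10000 ≈ 0.959100
step 3 [1.5y] swap r/2=163/9614: DF=(1 − 163/9614·(0.974000+0.959100))/(1+163/9614) = 9511/10000 ≈ 0.951100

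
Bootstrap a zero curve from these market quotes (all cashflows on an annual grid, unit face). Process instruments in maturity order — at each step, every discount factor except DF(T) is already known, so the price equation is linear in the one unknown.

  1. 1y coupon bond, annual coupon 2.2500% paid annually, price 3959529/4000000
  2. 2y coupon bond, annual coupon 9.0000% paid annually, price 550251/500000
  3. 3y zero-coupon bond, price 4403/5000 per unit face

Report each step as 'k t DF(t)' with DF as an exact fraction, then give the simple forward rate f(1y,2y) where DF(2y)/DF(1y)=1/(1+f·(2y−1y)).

1 1 9681/10000
2 2 9297/10000
3 3 4403/5000
f(1y,2y) = ((9681/10000)/(9297/10000) − 1)/(1) = 128/3099 ≈ 4.1304%

step 1 [1y] bond c/1=9/400: DF=(3959529/4000000 − 9/400·(0))/(1+9/400) = 9681/10000 ≈ 0.968100
step 2 [2y] bond c/1=9/100: DF=(550251/500000 − 9/100·(0.968100))/(1+9/100) = 9297/10000 ≈ 0.929700
step 3 [3y] zero: DF = P = 4403/5000 ≈ 0.880600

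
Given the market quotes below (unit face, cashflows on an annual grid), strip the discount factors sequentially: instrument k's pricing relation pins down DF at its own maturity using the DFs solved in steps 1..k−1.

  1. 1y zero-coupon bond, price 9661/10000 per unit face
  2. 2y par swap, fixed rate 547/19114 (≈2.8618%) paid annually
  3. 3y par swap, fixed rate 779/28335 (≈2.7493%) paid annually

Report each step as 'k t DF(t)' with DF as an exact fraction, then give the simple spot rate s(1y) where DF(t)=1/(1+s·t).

step 1 [1y] zero: DF = P = 9661/10000 ≈ 0.966100
step 2 [2y] swap r/1=547/19114: DF=(1 − 547/19114·(0.966100))/(1+547/19114) = 9453/10000 ≈ 0.945300
step 3 [3y] swap r/1=779/28335: DF=(1 − 779/28335·(0.966100+0.945300))/(1+779/28335) = 9221/10000 ≈ 0.922100

1 1 9661/10000
2 2 9453/10000
3 3 9221/10000
s(1y) = (1/(9661/10000) − 1)/(1) = 339/9661 ≈ 3.5090%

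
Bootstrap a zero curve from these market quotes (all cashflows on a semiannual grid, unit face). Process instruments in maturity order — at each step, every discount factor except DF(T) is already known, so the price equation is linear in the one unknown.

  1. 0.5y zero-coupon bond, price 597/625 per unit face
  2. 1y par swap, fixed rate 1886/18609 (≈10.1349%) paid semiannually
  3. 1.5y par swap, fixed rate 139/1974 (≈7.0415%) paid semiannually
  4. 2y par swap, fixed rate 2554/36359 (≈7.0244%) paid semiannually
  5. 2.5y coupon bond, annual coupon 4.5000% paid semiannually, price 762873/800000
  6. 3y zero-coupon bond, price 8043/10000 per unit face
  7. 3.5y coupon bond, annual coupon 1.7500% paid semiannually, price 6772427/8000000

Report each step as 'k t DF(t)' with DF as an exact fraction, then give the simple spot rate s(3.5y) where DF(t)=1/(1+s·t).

1 1/2 597/625
2 1 9057/10000
3 3/2 9027/10000
4 2 8723/10000
5 5/2 4263/5000
6 3 8043/10000
7 7/2 7933/10000
s(3.5y) = (1/(7933/10000) − 1)/(7/2) = 4134/55531 ≈ 7.4445%

step 1 [0.5y] zero: DF = P = 597/625 ≈ 0.955200
step 2 [1y] swap r/2=943/18609: DF=(1 − 943/18609·(0.955200))/(1+943/18609) = 9057/10000 ≈ 0.905700
step 3 [1.5y] swap r/2=139/3948: DF=(1 − 139/3948·(0.955200+0.905700))/(1+139/3948) = 9027/10000 ≈ 0.902700
step 4 [2y] swap r/2=1277/36359: DF=(1 − 1277/36359·(0.955200+0.905700+0.902700))/(1+1277/36359) = 8723/10000 ≈ 0.872300
step 5 [2.5y] bond c/2=9/400: DF=(762873/800000 − 9/400·(0.955200+0.905700+0.902700+0.872300))/(1+9/400) = 4263/5000 ≈ 0.852600
step 6 [3y] zero: DF = P = 8043/10000 ≈ 0.804300
step 7 [3.5y] bond c/2=7/800: DF=(6772427/8000000 − 7/800·(0.955200+0.905700+0.902700+0.872300+0.852600+0.804300))/(1+7/800) = 7933/10000 ≈ 0.793300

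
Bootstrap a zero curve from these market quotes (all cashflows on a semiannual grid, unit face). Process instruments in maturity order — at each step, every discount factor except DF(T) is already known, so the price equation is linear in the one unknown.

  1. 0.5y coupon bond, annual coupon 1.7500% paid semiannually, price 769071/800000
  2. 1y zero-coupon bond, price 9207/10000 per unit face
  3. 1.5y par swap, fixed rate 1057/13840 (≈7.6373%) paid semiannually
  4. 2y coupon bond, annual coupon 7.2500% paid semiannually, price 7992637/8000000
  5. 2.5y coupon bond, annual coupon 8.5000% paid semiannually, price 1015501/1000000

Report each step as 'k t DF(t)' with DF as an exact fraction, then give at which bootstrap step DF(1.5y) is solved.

step 1 [0.5y] bond c/2=7/800: DF=(769071/800000 − 7/800·(0))/(1+7/800) = 953/1000 ≈ 0.953000
step 2 [1y] zero: DF = P = 9207/10000 ≈ 0.920700
step 3 [1.5y] swap r/2=1057/27680: DF=(1 − 1057/27680·(0.953000+0.920700))/(1+1057/27680) = 8943/10000 ≈ 0.894300
step 4 [2y] bond c/2=29/800: DF=(7992637/8000000 − 29/800·(0.953000+0.920700+0.894300))/(1+29/800) = 8673/10000 ≈ 0.867300
step 5 [2.5y] bond c/2=17/400: DF=(1015501/1000000 − 17/400·(0.953000+0.920700+0.894300+0.867300))/(1+17/400) = 8259/10000 ≈ 0.825900

1 1/2 953/1000
2 1 9207/10000
3 3/2 8943/10000
4 2 8673/10000
5 5/2 8259/10000
DF(1.5y) is solved at step 3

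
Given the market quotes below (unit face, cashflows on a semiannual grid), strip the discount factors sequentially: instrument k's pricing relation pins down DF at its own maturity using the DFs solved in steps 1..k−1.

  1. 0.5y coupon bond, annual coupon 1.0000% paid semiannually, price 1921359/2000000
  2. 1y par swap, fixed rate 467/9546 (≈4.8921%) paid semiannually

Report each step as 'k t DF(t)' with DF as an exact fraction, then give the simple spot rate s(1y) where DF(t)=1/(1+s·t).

1 1/2 9559/10000
2 1 9533/10000
s(1y) = (1/(9533/10000) − 1)/(1) = 467/9533 ≈ 4.8988%

step 1 [0.5y] bond c/2=1/200: DF=(1921359/2000000 − 1/200·(0))/(1+1/200) = 9559/10000 ≈ 0.955900
step 2 [1y] swap r/2=467/19092: DF=(1 − 467/19092·(0.955900))/(1+467/19092) = 9533/10000 ≈ 0.953300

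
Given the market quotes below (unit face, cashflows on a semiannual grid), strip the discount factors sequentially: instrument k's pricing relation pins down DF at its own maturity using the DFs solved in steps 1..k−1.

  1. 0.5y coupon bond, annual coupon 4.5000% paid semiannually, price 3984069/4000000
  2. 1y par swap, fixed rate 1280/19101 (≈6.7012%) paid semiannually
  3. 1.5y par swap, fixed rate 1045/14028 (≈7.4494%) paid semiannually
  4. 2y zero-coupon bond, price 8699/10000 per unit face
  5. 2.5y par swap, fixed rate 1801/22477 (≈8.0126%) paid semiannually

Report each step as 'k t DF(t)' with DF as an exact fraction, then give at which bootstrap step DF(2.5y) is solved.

1 1/2 9741/10000
2 1 117/125
3 3/2 1791/2000
4 2 8699/10000
5 5/2 8199/10000
DF(2.5y) is solved at step 5

step 1 [0.5y] bond c/2=9/400: DF=(3984069/4000000 − 9/400·(0))/(1+9/400) = 9741/10000 ≈ 0.974100
step 2 [1y] swap r/2=640/19101: DF=(1 − 640/19101·(0.974100))/(1+640/19101) = 117/125 ≈ 0.936000
step 3 [1.5y] swap r/2=1045/28056: DF=(1 − 1045/28056·(0.974100+0.936000))/(1+1045/28056) = 1791/2000 ≈ 0.895500
step 4 [2y] zero: DF = P = 8699/10000 ≈ 0.869900
step 5 [2.5y] swap r/2=1801/44954: DF=(1 − 1801/44954·(0.974100+0.936000+0.895500+0.869900))/(1+1801/44954) = 8199/10000 ≈ 0.819900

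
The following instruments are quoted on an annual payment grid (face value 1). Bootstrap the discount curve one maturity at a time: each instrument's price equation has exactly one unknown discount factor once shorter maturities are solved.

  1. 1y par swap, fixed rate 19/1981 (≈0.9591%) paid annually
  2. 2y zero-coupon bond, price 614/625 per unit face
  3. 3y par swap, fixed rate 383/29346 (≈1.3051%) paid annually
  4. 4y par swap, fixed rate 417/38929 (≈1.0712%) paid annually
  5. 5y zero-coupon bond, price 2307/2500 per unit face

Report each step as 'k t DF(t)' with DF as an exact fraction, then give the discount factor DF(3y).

step 1 [1y] swap r/1=19/1981: DF=(1 − 19/1981·(0))/(1+19/1981) = 1981/2000 ≈ 0.990500
step 2 [2y] zero: DF = P = 614/625 ≈ 0.982400
step 3 [3y] swap r/1=383/29346: DF=(1 − 383/29346·(0.990500+0.982400))/(1+383/29346) = 9617/10000 ≈ 0.961700
step 4 [4y] swap r/1=417/38929: DF=(1 − 417/38929·(0.990500+0.982400+0.961700))/(1+417/38929) = 9583/10000 ≈ 0.958300
step 5 [5y] zero: DF = P = 2307/2500 ≈ 0.922800

1 1 1981/2000
2 2 614/625
3 3 9617/10000
4 4 9583/10000
5 5 2307/2500
DF(3y) = 9617/10000 ≈ 0.961700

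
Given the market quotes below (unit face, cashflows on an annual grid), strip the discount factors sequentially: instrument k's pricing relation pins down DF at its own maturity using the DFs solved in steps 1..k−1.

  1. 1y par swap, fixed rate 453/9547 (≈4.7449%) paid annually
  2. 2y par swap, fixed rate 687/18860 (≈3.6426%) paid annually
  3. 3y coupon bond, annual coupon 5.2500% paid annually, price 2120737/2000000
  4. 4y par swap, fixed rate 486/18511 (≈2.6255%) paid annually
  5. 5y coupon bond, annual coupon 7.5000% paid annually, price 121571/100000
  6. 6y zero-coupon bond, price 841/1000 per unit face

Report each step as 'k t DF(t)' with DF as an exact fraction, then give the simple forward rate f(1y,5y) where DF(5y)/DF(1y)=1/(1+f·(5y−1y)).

1 1 9547/10000
2 2 9313/10000
3 3 4567/5000
4 4 2257/2500
5 5 4363/5000
6 6 841/1000
f(1y,5y) = ((9547/10000)/(4363/5000) − 1)/(4) = 821/34904 ≈ 2.3522%

step 1 [1y] swap r/1=453/9547: DF=(1 − 453/9547·(0))/(1+453/9547) = 9547/10000 ≈ 0.954700
step 2 [2y] swap r/1=687/18860: DF=(1 − 687/18860·(0.954700))/(1+687/18860) = 9313/10000 ≈ 0.931300
step 3 [3y] bond c/1=21/400: DF=(2120737/2000000 − 21/400·(0.954700+0.931300))/(1+21/400) = 4567/5000 ≈ 0.913400
step 4 [4y] swap r/1=486/18511: DF=(1 − 486/18511·(0.954700+0.931300+0.913400))/(1+486/18511) = 2257/2500 ≈ 0.902800
step 5 [5y] bond c/1=3/40: DF=(121571/100000 − 3/40·(0.954700+0.931300+0.913400+0.902800))/(1+3/40) = 4363/5000 ≈ 0.872600
step 6 [6y] zero: DF = P = 841/1000 ≈ 0.841000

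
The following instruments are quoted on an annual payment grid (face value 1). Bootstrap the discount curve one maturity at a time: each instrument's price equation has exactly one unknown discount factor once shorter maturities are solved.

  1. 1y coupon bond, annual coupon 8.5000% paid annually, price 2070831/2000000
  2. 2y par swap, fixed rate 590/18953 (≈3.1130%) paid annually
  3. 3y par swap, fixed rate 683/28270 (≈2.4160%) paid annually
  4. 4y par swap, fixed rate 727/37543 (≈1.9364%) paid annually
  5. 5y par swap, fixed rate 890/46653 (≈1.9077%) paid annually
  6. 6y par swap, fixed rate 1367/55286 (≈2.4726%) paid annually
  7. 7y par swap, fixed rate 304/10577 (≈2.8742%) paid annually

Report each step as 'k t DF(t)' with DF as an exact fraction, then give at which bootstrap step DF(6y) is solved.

1 1 9543/10000
2 2 941/1000
3 3 9317/10000
4 4 9273/10000
5 5 911/1000
6 6 8633/10000
7 7 511/625
DF(6y) is solved at step 6

step 1 [1y] bond c/1=17/200: DF=(2070831/2000000 − 17/200·(0))/(1+17/200) = 9543/10000 ≈ 0.954300
step 2 [2y] swap r/1=590/18953: DF=(1 − 590/18953·(0.954300))/(1+590/18953) = 941/1000 ≈ 0.941000
step 3 [3y] swap r/1=683/28270: DF=(1 − 683/28270·(0.954300+0.941000))/(1+683/28270) = 9317/10000 ≈ 0.931700
step 4 [4y] swap r/1=727/37543: DF=(1 − 727/37543·(0.954300+0.941000+0.931700))/(1+727/37543) = 9273/10000 ≈ 0.927300
step 5 [5y] swap r/1=890/46653: DF=(1 − 890/46653·(0.954300+0.941000+0.931700+0.927300))/(1+890/46653) = 911/1000 ≈ 0.911000
step 6 [6y] swap r/1=1367/55286: DF=(1 − 1367/55286·(0.954300+0.941000+0.931700+0.927300+0.911000))/(1+1367/55286) = 8633/10000 ≈ 0.863300
step 7 [7y] swap r/1=304/10577: DF=(1 − 304/10577·(0.954300+0.941000+0.931700+0.927300+0.911000+0.863300))/(1+304/10577) = 511/625 ≈ 0.817600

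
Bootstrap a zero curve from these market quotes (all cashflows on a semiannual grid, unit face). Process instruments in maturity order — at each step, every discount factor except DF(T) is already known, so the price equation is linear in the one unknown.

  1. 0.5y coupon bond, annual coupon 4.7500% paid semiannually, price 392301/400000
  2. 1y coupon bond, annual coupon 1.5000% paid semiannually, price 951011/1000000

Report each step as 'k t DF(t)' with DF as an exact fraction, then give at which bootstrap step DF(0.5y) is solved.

1 1/2 479/500
2 1 1171/1250
DF(0.5y) is solved at step 1

step 1 [0.5y] bond c/2=19/800: DF=(392301/400000 − 19/800·(0))/(1+19/800) = 479/500 ≈ 0.958000
step 2 [1y] bond c/2=3/400: DF=(951011/1000000 − 3/400·(0.958000))/(1+3/400) = 1171/1250 ≈ 0.936800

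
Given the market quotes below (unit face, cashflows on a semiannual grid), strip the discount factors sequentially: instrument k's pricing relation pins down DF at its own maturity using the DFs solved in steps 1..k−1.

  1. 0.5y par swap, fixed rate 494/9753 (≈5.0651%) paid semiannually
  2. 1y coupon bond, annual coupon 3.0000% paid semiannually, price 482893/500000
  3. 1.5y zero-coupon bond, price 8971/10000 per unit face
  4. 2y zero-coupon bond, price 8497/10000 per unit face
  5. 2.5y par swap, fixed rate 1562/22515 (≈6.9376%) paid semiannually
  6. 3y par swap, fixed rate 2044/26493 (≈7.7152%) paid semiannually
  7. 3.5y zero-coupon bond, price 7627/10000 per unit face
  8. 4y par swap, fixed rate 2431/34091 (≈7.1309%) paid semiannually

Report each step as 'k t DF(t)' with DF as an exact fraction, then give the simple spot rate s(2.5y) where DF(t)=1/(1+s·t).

step 1 [0.5y] swap r/2=247/9753: DF=(1 − 247/9753·(0))/(1+247/9753) = 9753/10000 ≈ 0.975300
step 2 [1y] bond c/2=3/200: DF=(482893/500000 − 3/200·(0.975300))/(1+3/200) = 9371/10000 ≈ 0.937100
step 3 [1.5y] zero: DF = P = 8971/10000 ≈ 0.897100
step 4 [2y] zero: DF = P = 8497/10000 ≈ 0.849700
step 5 [2.5y] swap r/2=781/22515: DF=(1 − 781/22515·(0.975300+0.937100+0.897100+0.849700))/(1+781/22515) = 4219/5000 ≈ 0.843800
step 6 [3y] swap r/2=1022/26493: DF=(1 − 1022/26493·(0.975300+0.937100+0.897100+0.849700+0.843800))/(1+1022/26493) = 1989/2500 ≈ 0.795600
step 7 [3.5y] zero: DF = P = 7627/10000 ≈ 0.762700
step 8 [4y] swap r/2=2431/68182: DF=(1 − 2431/68182·(0.975300+0.937100+0.897100+0.849700+0.843800+0.795600+0.762700))/(1+2431/68182) = 7569/10000 ≈ 0.756900

1 1/2 9753/10000
2 1 9371/10000
3 3/2 8971/10000
4 2 8497/10000
5 5/2 4219/5000
6 3 1989/2500
7 7/2 7627/10000
8 4 7569/10000
s(2.5y) = (1/(4219/5000) − 1)/(5/2) = 1562/21095 ≈ 7.4046%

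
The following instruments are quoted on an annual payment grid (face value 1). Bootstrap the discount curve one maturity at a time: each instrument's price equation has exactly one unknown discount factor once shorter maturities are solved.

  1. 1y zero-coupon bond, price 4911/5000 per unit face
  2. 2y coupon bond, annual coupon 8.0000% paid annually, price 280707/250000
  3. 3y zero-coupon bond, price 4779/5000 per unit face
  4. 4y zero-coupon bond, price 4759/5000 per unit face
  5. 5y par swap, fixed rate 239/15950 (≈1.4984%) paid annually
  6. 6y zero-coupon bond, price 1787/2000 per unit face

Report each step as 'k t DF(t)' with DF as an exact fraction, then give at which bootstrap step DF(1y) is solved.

1 1 4911/5000
2 2 9669/10000
3 3 4779/5000
4 4 4759/5000
5 5 9283/10000
6 6 1787/2000
DF(1y) is solved at step 1

step 1 [1y] zero: DF = P = 4911/5000 ≈ 0.982200
step 2 [2y] bond c/1=2/25: DF=(280707/250000 − 2/25·(0.982200))/(1+2/25) = 9669/10000 ≈ 0.966900
step 3 [3y] zero: DF = P = 4779/5000 ≈ 0.955800
step 4 [4y] zero: DF = P = 4759/5000 ≈ 0.951800
step 5 [5y] swap r/1=239/15950: DF=(1 − 239/15950·(0.982200+0.966900+0.955800+0.951800))/(1+239/15950) = 9283/10000 ≈ 0.928300
step 6 [6y] zero: DF = P = 1787/2000 ≈ 0.893500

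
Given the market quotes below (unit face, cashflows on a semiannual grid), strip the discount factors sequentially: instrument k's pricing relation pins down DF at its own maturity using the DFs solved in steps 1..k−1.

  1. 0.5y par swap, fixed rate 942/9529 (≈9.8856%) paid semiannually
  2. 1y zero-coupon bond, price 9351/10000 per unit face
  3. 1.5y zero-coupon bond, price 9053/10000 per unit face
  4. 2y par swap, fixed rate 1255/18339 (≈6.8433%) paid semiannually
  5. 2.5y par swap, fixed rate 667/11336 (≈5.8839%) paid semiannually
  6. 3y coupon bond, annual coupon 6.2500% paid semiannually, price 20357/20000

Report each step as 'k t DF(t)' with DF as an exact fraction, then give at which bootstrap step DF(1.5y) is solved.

step 1 [0.5y] swap r/2=471/9529: DF=(1 − 471/9529·(0))/(1+471/9529) = 9529/10000 ≈ 0.952900
step 2 [1y] zero: DF = P = 9351/10000 ≈ 0.935100
step 3 [1.5y] zero: DF = P = 9053/10000 ≈ 0.905300
step 4 [2y] swap r/2=1255/36678: DF=(1 − 1255/36678·(0.952900+0.935100+0.905300))/(1+1255/36678) = 1749/2000 ≈ 0.874500
step 5 [2.5y] swap r/2=667/22672: DF=(1 − 667/22672·(0.952900+0.935100+0.905300+0.874500))/(1+667/22672) = 4333/5000 ≈ 0.866600
step 6 [3y] bond c/2=1/32: DF=(20357/20000 − 1/32·(0.952900+0.935100+0.905300+0.874500+0.866600))/(1+1/32) = 531/625 ≈ 0.849600

1 1/2 9529/10000
2 1 9351/10000
3 3/2 9053/10000
4 2 1749/2000
5 5/2 4333/5000
6 3 531/625
DF(1.5y) is solved at step 3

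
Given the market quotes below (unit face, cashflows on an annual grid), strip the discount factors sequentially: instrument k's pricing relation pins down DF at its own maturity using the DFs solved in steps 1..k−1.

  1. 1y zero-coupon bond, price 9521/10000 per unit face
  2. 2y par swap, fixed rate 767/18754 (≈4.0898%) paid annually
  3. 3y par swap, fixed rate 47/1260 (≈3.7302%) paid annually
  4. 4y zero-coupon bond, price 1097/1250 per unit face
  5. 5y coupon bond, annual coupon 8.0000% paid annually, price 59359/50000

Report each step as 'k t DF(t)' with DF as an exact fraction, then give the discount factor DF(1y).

step 1 [1y] zero: DF = P = 9521/10000 ≈ 0.952100
step 2 [2y] swap r/1=767/18754: DF=(1 − 767/18754·(0.952100))/(1+767/18754) = 9233/10000 ≈ 0.923300
step 3 [3y] swap r/1=47/1260: DF=(1 − 47/1260·(0.952100+0.923300))/(1+47/1260) = 4483/5000 ≈ 0.896600
step 4 [4y] zero: DF = P = 1097/1250 ≈ 0.877600
step 5 [5y] bond c/1=2/25: DF=(59359/50000 − 2/25·(0.952100+0.923300+0.896600+0.877600))/(1+2/25) = 8289/10000 ≈ 0.828900

1 1 9521/10000
2 2 9233/10000
3 3 4483/5000
4 4 1097/1250
5 5 8289/10000
DF(1y) = 9521/10000 ≈ 0.952100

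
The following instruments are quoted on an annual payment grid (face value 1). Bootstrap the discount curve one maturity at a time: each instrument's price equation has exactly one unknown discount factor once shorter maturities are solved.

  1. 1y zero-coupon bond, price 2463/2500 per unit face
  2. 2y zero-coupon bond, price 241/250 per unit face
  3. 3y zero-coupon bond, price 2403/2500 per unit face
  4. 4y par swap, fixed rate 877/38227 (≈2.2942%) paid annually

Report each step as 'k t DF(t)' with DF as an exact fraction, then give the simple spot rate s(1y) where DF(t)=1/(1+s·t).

step 1 [1y] zero: DF = P = 2463/2500 ≈ 0.985200
step 2 [2y] zero: DF = P = 241/250 ≈ 0.964000
step 3 [3y] zero: DF = P = 2403/2500 ≈ 0.961200
step 4 [4y] swap r/1=877/38227: DF=(1 − 877/38227·(0.985200+0.964000+0.961200))/(1+877/38227) = 9123/10000 ≈ 0.912300

1 1 2463/2500
2 2 241/250
3 3 2403/2500
4 4 9123/10000
s(1y) = (1/(2463/2500) − 1)/(1) = 37/2463 ≈ 1.5022%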